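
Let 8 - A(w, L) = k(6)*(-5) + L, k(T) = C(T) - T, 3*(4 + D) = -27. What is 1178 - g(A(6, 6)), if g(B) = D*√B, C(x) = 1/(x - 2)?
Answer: 1178 + 13*I*√107/2 ≈ 1178.0 + 67.237*I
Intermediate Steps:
C(x) = 1/(-2 + x)
D = -13 (D = -4 + (⅓)*(-27) = -4 - 9 = -13)
k(T) = 1/(-2 + T) - T
A(w, L) = -83/4 - L (A(w, L) = 8 - (((1 - 1*6*(-2 + 6))/(-2 + 6))*(-5) + L) = 8 - (((1 - 1*6*4)/4)*(-5) + L) = 8 - (((1 - 24)/4)*(-5) + L) = 8 - (((¼)*(-23))*(-5) + L) = 8 - (-23/4*(-5) + L) = 8 - (115/4 + L) = 8 + (-115/4 - L) = -83/4 - L)
g(B) = -13*√B
1178 - g(A(6, 6)) = 1178 - (-13)*√(-83/4 - 1*6) = 1178 - (-13)*√(-83/4 - 6) = 1178 - (-13)*√(-107/4) = 1178 - (-13)*I*√107/2 = 1178 + 13*I*√107/2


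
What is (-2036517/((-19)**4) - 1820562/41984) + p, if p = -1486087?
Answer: -4065647255010649/2735698432 ≈ -1.4861e+6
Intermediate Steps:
(-2036517/((-19)**4) - 1820562/41984) + p = (-2036517/((-19)**4) - 1820562/41984) - 1486087 = (-2036517/130321 - 1820562*1/41984) - 1486087 = (-2036517*1/130321 - 910281/20992) - 1486087 = (-2036517/130321 - 910281/20992) - 1486087 = -161379295065/2735698432 - 1486087 = -4065647255010649/2735698432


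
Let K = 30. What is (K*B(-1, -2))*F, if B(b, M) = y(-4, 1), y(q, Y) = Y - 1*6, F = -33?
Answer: 4950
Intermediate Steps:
y(q, Y) = -6 + Y (y(q, Y) = Y - 6 = -6 + Y)
B(b, M) = -5 (B(b, M) = -6 + 1 = -5)
(K*B(-1, -2))*F = (30*(-5))*(-33) = -150*(-33) = 4950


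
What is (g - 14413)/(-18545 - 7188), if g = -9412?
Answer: 23825/25733 ≈ 0.92585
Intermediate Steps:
(g - 14413)/(-18545 - 7188) = (-9412 - 14413)/(-18545 - 7188) = -23825/(-25733) = -23825*(-1/25733) = 23825/25733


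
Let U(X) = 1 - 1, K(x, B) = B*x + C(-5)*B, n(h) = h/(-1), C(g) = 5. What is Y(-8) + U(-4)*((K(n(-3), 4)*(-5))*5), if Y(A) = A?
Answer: -8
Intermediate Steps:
n(h) = -h (n(h) = h*(-1) = -h)
K(x, B) = 5*B + B*x (K(x, B) = B*x + 5*B = 5*B + B*x)
U(X) = 0
Y(-8) + U(-4)*((K(n(-3), 4)*(-5))*5) = -8 + 0*(((4*(5 - 1*(-3)))*(-5))*5) = -8 + 0*(((4*(5 + 3))*(-5))*5) = -8 + 0*(((4*8)*(-5))*5) = -8 + 0*((32*(-5))*5) = -8 + 0*(-160*5) = -8 + 0*(-800) = -8 + 0 = -8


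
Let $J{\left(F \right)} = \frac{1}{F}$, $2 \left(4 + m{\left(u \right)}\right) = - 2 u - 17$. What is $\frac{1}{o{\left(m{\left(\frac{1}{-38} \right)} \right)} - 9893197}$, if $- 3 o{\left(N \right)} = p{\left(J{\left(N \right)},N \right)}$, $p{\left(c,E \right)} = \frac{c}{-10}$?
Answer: $- \frac{7110}{70340630689} \approx -1.0108 \cdot 10^{-7}$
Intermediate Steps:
$m{\left(u \right)} = - \frac{25}{2} - u$ ($m{\left(u \right)} = -4 + \frac{- 2 u - 17}{2} = -4 + \frac{-17 - 2 u}{2} = -4 - \left(\frac{17}{2} + u\right) = - \frac{25}{2} - u$)
$p{\left(c,E \right)} = - \frac{c}{10}$ ($p{\left(c,E \right)} = c \left(- \frac{1}{10}\right) = - \frac{c}{10}$)
$o{\left(N \right)} = \frac{1}{30 N}$ ($o{\left(N \right)} = - \frac{\left(- \frac{1}{10}\right) \frac{1}{N}}{3} = \frac{1}{30 N}$)
$\frac{1}{o{\left(m{\left(\frac{1}{-38} \right)} \right)} - 9893197} = \frac{1}{\frac{1}{30 \left(- \frac{25}{2} - \frac{1}{-38}\right)} - 9893197} = \frac{1}{\frac{1}{30 \left(- \frac{25}{2} - - \frac{1}{38}\right)} - 9893197} = \frac{1}{\frac{1}{30 \left(- \frac{25}{2} + \frac{1}{38}\right)} - 9893197} = \frac{1}{\frac{1}{30 \left(- \frac{237}{19}\right)} - 9893197} = \frac{1}{\frac{1}{30} \left(- \frac{19}{237}\right) - 9893197} = \frac{1}{- \frac{19}{7110} - 9893197} = \frac{1}{- \frac{70340630689}{7110}} = - \frac{7110}{70340630689}$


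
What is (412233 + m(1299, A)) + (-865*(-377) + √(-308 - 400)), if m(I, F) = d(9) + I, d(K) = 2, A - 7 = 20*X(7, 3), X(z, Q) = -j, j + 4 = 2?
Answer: 739639 + 2*I*√177 ≈ 7.3964e+5 + 26.608*I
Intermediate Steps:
j = -2 (j = -4 + 2 = -2)
X(z, Q) = 2 (X(z, Q) = -1*(-2) = 2)
A = 47 (A = 7 + 20*2 = 7 + 40 = 47)
m(I, F) = 2 + I
(412233 + m(1299, A)) + (-865*(-377) + √(-308 - 400)) = (412233 + (2 + 1299)) + (-865*(-377) + √(-308 - 400)) = (412233 + 1301) + (326105 + √(-708)) = 413534 + (326105 + 2*I*√177) = 739639 + 2*I*√177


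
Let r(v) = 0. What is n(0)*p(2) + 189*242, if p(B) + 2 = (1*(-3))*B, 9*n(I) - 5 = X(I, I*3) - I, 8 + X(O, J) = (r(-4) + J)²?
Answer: 137222/3 ≈ 45741.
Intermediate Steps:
X(O, J) = -8 + J² (X(O, J) = -8 + (0 + J)² = -8 + J²)
n(I) = -⅓ + I² - I/9 (n(I) = 5/9 + ((-8 + (I*3)²) - I)/9 = 5/9 + ((-8 + (3*I)²) - I)/9 = 5/9 + ((-8 + 9*I²) - I)/9 = 5/9 + (-8 - I + 9*I²)/9 = 5/9 + (-8/9 + I² - I/9) = -⅓ + I² - I/9)
p(B) = -2 - 3*B (p(B) = -2 + (1*(-3))*B = -2 - 3*B)
n(0)*p(2) + 189*242 = (-⅓ + 0² - ⅑*0)*(-2 - 3*2) + 189*242 = (-⅓ + 0 + 0)*(-2 - 6) + 45738 = -⅓*(-8) + 45738 = 8/3 + 45738 = 137222/3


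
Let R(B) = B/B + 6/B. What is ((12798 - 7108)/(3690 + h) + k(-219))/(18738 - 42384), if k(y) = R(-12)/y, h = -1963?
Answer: -2490493/17886449196 ≈ -0.00013924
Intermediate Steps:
R(B) = 1 + 6/B
k(y) = 1/(2*y) (k(y) = ((6 - 12)/(-12))/y = (-1/12*(-6))/y = 1/(2*y))
((12798 - 7108)/(3690 + h) + k(-219))/(18738 - 42384) = ((12798 - 7108)/(3690 - 1963) + (½)/(-219))/(18738 - 42384) = (5690/1727 + (½)*(-1/219))/(-23646) = (5690*(1/1727) - 1/438)*(-1/23646) = (5690/1727 - 1/438)*(-1/23646) = (2490493/756426)*(-1/23646) = -2490493/17886449196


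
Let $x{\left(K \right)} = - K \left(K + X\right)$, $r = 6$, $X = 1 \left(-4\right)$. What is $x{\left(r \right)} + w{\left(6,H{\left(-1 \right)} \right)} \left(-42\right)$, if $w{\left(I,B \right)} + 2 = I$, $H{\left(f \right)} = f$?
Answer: $-180$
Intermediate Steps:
$w{\left(I,B \right)} = -2 + I$
$X = -4$
$x{\left(K \right)} = - K \left(-4 + K\right)$ ($x{\left(K \right)} = - K \left(K - 4\right) = - K \left(-4 + K\right)$)
$x{\left(r \right)} + w{\left(6,H{\left(-1 \right)} \right)} \left(-42\right) = 6 \left(4 - 6\right) + \left(-2 + 6\right) \left(-42\right) = 6 \left(4 - 6\right) + 4 \left(-42\right) = 6 \left(-2\right) - 168 = -12 - 168 = -180$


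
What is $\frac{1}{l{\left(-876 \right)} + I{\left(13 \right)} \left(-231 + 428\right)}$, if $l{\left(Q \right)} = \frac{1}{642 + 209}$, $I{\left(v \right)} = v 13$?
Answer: $\frac{851}{28332344} \approx 3.0036 \cdot 10^{-5}$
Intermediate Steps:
$I{\left(v \right)} = 13 v$
$l{\left(Q \right)} = \frac{1}{851}$
$\frac{1}{l{\left(-876 \right)} + I{\left(13 \right)} \left(-231 + 428\right)} = \frac{1}{\frac{1}{851} + 13 \cdot 13 \left(-231 + 428\right)} = \frac{1}{\frac{1}{851} + 169 \cdot 197} = \frac{1}{\frac{1}{851} + 33293} = \frac{1}{\frac{28332344}{851}} = \frac{851}{28332344}$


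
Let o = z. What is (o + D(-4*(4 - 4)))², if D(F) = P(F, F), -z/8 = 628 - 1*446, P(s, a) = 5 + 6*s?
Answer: 2105401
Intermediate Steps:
z = -1456 (z = -8*(628 - 1*446) = -8*(628 - 446) = -8*182 = -1456)
D(F) = 5 + 6*F
o = -1456
(o + D(-4*(4 - 4)))² = (-1456 + (5 + 6*(-4*(4 - 4))))² = (-1456 + (5 + 6*(-4*0)))² = (-1456 + (5 + 6*0))² = (-1456 + (5 + 0))² = (-1456 + 5)² = (-1451)² = 2105401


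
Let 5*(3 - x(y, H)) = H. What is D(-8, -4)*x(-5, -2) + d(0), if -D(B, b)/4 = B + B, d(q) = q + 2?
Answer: 1098/5 ≈ 219.60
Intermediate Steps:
x(y, H) = 3 - H/5
d(q) = 2 + q
D(B, b) = -8*B (D(B, b) = -4*(B + B) = -8*B)
D(-8, -4)*x(-5, -2) + d(0) = (-8*(-8))*(3 - ⅕*(-2)) + (2 + 0) = 64*(3 + ⅖) + 2 = 64*(17/5) + 2 = 1088/5 + 2 = 1098/5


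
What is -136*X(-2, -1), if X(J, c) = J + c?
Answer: 408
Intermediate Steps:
-136*X(-2, -1) = -136*(-2 - 1) = -136*(-3) = 408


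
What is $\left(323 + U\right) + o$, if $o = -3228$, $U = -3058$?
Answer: $-5963$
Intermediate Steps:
$\left(323 + U\right) + o = \left(323 - 3058\right) - 3228 = -2735 - 3228 = -5963$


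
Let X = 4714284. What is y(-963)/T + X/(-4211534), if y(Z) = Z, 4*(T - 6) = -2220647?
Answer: -5226212324982/4676114632841 ≈ -1.1176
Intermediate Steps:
T = -2220623/4 (T = 6 + (¼)*(-2220647) = 6 - 2220647/4 = -2220623/4 ≈ -5.5516e+5)
y(-963)/T + X/(-4211534) = -963/(-2220623/4) + 4714284/(-4211534) = -963*(-4/2220623) + 4714284*(-1/4211534) = 3852/2220623 - 2357142/2105767 = -5226212324982/4676114632841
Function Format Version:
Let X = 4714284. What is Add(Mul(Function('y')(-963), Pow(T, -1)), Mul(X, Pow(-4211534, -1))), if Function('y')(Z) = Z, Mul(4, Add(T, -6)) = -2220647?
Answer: Rational(-5226212324982, 4676114632841) ≈ -1.1176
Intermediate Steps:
T = Rational(-2220623, 4) (T = Add(6, Mul(Rational(1, 4), -2220647)) = Add(6, Rational(-2220647, 4)) = Rational(-2220623, 4) ≈ -5.5516e+5)
Add(Mul(Function('y')(-963), Pow(T, -1)), Mul(X, Pow(-4211534, -1))) = Add(Mul(-963, Pow(Rational(-2220623, 4), -1)), Mul(4714284, Pow(-4211534, -1))) = Add(Mul(-963, Rational(-4, 2220623)), Mul(4714284, Rational(-1, 4211534))) = Add(Rational(3852, 2220623), Rational(-2357142, 2105767)) = Rational(-5226212324982, 4676114632841)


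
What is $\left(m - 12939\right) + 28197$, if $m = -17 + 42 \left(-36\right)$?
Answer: $13729$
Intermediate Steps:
$m = -1529$ ($m = -17 - 1512 = -1529$)
$\left(m - 12939\right) + 28197 = \left(-1529 - 12939\right) + 28197 = -14468 + 28197 = 13729$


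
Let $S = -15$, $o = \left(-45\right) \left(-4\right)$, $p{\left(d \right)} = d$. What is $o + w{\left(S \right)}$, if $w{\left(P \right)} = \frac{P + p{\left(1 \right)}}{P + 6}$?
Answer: $\frac{1634}{9} \approx 181.56$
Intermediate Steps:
$o = 180$
$w{\left(P \right)} = \frac{1 + P}{6 + P}$ ($w{\left(P \right)} = \frac{P + 1}{P + 6} = \frac{1 + P}{6 + P}$)
$o + w{\left(S \right)} = 180 + \frac{1 - 15}{6 - 15} = 180 + \frac{1}{-9} \left(-14\right) = 180 - - \frac{14}{9} = 180 + \frac{14}{9} = \frac{1634}{9}$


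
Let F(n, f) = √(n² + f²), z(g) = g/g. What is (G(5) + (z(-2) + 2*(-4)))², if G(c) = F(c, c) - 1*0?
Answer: 99 - 70*√2 ≈ 0.0050506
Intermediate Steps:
z(g) = 1
F(n, f) = √(f² + n²)
G(c) = √2*√(c²) (G(c) = √(c² + c²) - 1*0 = √(2*c²) + 0 = √2*√(c²) + 0 = √2*√(c²))
(G(5) + (z(-2) + 2*(-4)))² = (√2*√(5²) + (1 + 2*(-4)))² = (√2*√25 + (1 - 8))² = (√2*5 - 7)² = (5*√2 - 7)² = (-7 + 5*√2)²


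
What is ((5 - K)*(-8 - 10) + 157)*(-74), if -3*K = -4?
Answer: -6734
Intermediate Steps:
K = 4/3 (K = -⅓*(-4) = 4/3 ≈ 1.3333)
((5 - K)*(-8 - 10) + 157)*(-74) = ((5 - 1*4/3)*(-8 - 10) + 157)*(-74) = ((5 - 4/3)*(-18) + 157)*(-74) = ((11/3)*(-18) + 157)*(-74) = (-66 + 157)*(-74) = 91*(-74) = -6734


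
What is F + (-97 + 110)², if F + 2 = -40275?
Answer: -40108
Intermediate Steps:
F = -40277 (F = -2 - 40275 = -40277)
F + (-97 + 110)² = -40277 + (-97 + 110)² = -40277 + 13² = -40277 + 169 = -40108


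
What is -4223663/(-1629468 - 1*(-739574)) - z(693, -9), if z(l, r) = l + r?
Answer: -604463833/889894 ≈ -679.25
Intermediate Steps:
-4223663/(-1629468 - 1*(-739574)) - z(693, -9) = -4223663/(-1629468 - 1*(-739574)) - (693 - 9) = -4223663/(-1629468 + 739574) - 1*684 = -4223663/(-889894) - 684 = -4223663*(-1/889894) - 684 = 4223663/889894 - 684 = -604463833/889894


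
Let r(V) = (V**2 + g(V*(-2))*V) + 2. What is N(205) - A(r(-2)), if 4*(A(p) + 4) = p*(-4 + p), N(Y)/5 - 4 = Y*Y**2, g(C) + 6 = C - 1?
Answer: 43075625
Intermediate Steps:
g(C) = -7 + C (g(C) = -6 + (C - 1) = -6 + (-1 + C) = -7 + C)
N(Y) = 20 + 5*Y**3 (N(Y) = 20 + 5*(Y*Y**2) = 20 + 5*Y**3)
r(V) = 2 + V**2 + V*(-7 - 2*V) (r(V) = (V**2 + (-7 + V*(-2))*V) + 2 = (V**2 + (-7 - 2*V)*V) + 2 = (V**2 + V*(-7 - 2*V)) + 2 = 2 + V**2 + V*(-7 - 2*V))
A(p) = -4 + p*(-4 + p)/4 (A(p) = -4 + (p*(-4 + p))/4 = -4 + p*(-4 + p)/4)
N(205) - A(r(-2)) = (20 + 5*205**3) - (-4 - (2 - 1*(-2)**2 - 7*(-2)) + (2 - 1*(-2)**2 - 7*(-2))**2/4) = (20 + 5*8615125) - (-4 - (2 - 1*4 + 14) + (2 - 1*4 + 14)**2/4) = (20 + 43075625) - (-4 - (2 - 4 + 14) + (2 - 4 + 14)**2/4) = 43075645 - (-4 - 1*12 + (1/4)*12**2) = 43075645 - (-4 - 12 + (1/4)*144) = 43075645 - (-4 - 12 + 36) = 43075645 - 1*20 = 43075645 - 20 = 43075625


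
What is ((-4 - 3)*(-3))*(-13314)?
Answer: -279594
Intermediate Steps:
((-4 - 3)*(-3))*(-13314) = -7*(-3)*(-13314) = 21*(-13314) = -279594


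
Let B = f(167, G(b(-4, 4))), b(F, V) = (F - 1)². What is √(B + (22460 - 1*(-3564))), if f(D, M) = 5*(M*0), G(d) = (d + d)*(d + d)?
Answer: 2*√6506 ≈ 161.32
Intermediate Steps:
b(F, V) = (-1 + F)²
G(d) = 4*d² (G(d) = (2*d)*(2*d) = 4*d²)
f(D, M) = 0 (f(D, M) = 5*0 = 0)
B = 0
√(B + (22460 - 1*(-3564))) = √(0 + (22460 - 1*(-3564))) = √(0 + (22460 + 3564)) = √(0 + 26024) = √26024 = 2*√6506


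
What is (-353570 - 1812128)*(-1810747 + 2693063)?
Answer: -1910829996568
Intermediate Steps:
(-353570 - 1812128)*(-1810747 + 2693063) = -2165698*882316 = -1910829996568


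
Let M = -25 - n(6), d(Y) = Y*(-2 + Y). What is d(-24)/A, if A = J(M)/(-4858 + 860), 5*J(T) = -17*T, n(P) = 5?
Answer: -415792/17 ≈ -24458.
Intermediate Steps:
M = -30 (M = -25 - 1*5 = -25 - 5 = -30)
J(T) = -17*T/5 (J(T) = (-17*T)/5 = -17*T/5)
A = -51/1999 (A = (-17/5*(-30))/(-4858 + 860) = 102/(-3998) = 102*(-1/3998) = -51/1999 ≈ -0.025513)
d(-24)/A = (-24*(-2 - 24))/(-51/1999) = -24*(-26)*(-1999/51) = 624*(-1999/51) = -415792/17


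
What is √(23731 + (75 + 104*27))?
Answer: √26614 ≈ 163.14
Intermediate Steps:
√(23731 + (75 + 104*27)) = √(23731 + (75 + 2808)) = √(23731 + 2883) = √26614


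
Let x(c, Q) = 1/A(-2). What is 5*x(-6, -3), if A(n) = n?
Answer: -5/2 ≈ -2.5000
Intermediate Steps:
x(c, Q) = -½ (x(c, Q) = 1/(-2) = -½)
5*x(-6, -3) = 5*(-½) = -5/2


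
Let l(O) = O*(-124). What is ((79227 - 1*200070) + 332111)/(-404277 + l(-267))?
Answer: -211268/371169 ≈ -0.56920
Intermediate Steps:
l(O) = -124*O
((79227 - 1*200070) + 332111)/(-404277 + l(-267)) = ((79227 - 1*200070) + 332111)/(-404277 - 124*(-267)) = ((79227 - 200070) + 332111)/(-404277 + 33108) = (-120843 + 332111)/(-371169) = 211268*(-1/371169) = -211268/371169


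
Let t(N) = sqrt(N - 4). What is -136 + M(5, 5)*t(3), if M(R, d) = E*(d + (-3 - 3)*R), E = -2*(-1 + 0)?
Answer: -136 - 50*I ≈ -136.0 - 50.0*I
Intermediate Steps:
E = 2 (E = -2*(-1) = 2)
t(N) = sqrt(-4 + N)
M(R, d) = -12*R + 2*d (M(R, d) = 2*(d + (-3 - 3)*R) = 2*(d - 6*R) = -12*R + 2*d)
-136 + M(5, 5)*t(3) = -136 + (-12*5 + 2*5)*sqrt(-4 + 3) = -136 + (-60 + 10)*sqrt(-1) = -136 - 50*I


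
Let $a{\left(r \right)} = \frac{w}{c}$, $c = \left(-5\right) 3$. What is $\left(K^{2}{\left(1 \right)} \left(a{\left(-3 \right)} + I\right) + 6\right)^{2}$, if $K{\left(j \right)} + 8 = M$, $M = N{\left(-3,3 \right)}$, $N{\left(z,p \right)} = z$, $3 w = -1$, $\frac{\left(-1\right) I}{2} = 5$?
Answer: $\frac{2922375481}{2025} \approx 1.4431 \cdot 10^{6}$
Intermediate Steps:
$I = -10$ ($I = \left(-2\right) 5 = -10$)
$c = -15$
$w = - \frac{1}{3}$ ($w = \frac{1}{3} \left(-1\right) = - \frac{1}{3} \approx -0.33333$)
$M = -3$
$K{\left(j \right)} = -11$ ($K{\left(j \right)} = -8 - 3 = -11$)
$a{\left(r \right)} = \frac{1}{45}$ ($a{\left(r \right)} = - \frac{1}{3 \left(-15\right)} = \left(- \frac{1}{3}\right) \left(- \frac{1}{15}\right) = \frac{1}{45}$)
$\left(K^{2}{\left(1 \right)} \left(a{\left(-3 \right)} + I\right) + 6\right)^{2} = \left(\left(-11\right)^{2} \left(\frac{1}{45} - 10\right) + 6\right)^{2} = \left(121 \left(- \frac{449}{45}\right) + 6\right)^{2} = \left(- \frac{54329}{45} + 6\right)^{2} = \left(- \frac{54059}{45}\right)^{2} = \frac{2922375481}{2025}$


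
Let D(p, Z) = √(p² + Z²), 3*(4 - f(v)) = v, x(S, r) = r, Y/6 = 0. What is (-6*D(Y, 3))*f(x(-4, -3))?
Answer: -90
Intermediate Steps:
Y = 0 (Y = 6*0 = 0)
f(v) = 4 - v/3
D(p, Z) = √(Z² + p²)
(-6*D(Y, 3))*f(x(-4, -3)) = (-6*√(3² + 0²))*(4 - ⅓*(-3)) = (-6*√(9 + 0))*(4 + 1) = -6*√9*5 = -6*3*5 = -18*5 = -90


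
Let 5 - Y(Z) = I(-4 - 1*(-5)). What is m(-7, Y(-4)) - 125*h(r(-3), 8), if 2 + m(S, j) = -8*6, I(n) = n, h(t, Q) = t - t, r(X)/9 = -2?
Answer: -50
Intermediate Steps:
r(X) = -18 (r(X) = 9*(-2) = -18)
h(t, Q) = 0
Y(Z) = 4 (Y(Z) = 5 - (-4 - 1*(-5)) = 5 - (-4 + 5) = 5 - 1*1 = 5 - 1 = 4)
m(S, j) = -50 (m(S, j) = -2 - 8*6 = -2 - 48 = -50)
m(-7, Y(-4)) - 125*h(r(-3), 8) = -50 - 125*0 = -50 + 0 = -50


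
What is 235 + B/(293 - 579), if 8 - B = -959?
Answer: 66243/286 ≈ 231.62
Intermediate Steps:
B = 967 (B = 8 - 1*(-959) = 8 + 959 = 967)
235 + B/(293 - 579) = 235 + 967/(293 - 579) = 235 + 967/(-286) = 235 - 1/286*967 = 235 - 967/286 = 66243/286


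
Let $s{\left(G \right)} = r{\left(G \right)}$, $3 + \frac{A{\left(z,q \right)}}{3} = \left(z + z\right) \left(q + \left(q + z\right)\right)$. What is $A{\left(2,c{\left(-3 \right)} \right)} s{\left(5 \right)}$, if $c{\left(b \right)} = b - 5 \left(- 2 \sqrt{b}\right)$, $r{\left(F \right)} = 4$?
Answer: $-228 + 960 i \sqrt{3} \approx -228.0 + 1662.8 i$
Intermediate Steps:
$c{\left(b \right)} = b + 10 \sqrt{b}$
$A{\left(z,q \right)} = -9 + 6 z \left(z + 2 q\right)$ ($A{\left(z,q \right)} = -9 + 3 \left(z + z\right) \left(q + \left(q + z\right)\right) = -9 + 3 \cdot 2 z \left(z + 2 q\right) = -9 + 6 z \left(z + 2 q\right)$)
$s{\left(G \right)} = 4$
$A{\left(2,c{\left(-3 \right)} \right)} s{\left(5 \right)} = \left(-9 + 6 \cdot 2^{2} + 12 \left(-3 + 10 \sqrt{-3}\right) 2\right) 4 = \left(-9 + 6 \cdot 4 + 12 \left(-3 + 10 i \sqrt{3}\right) 2\right) 4 = \left(-9 + 24 + 12 \left(-3 + 10 i \sqrt{3}\right) 2\right) 4 = \left(-9 + 24 - \left(72 - 240 i \sqrt{3}\right)\right) 4 = \left(-57 + 240 i \sqrt{3}\right) 4 = -228 + 960 i \sqrt{3}$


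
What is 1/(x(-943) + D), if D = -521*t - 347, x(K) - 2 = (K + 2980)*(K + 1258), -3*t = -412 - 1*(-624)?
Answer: 3/2034382 ≈ 1.4746e-6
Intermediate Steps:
t = -212/3 (t = -(-412 - 1*(-624))/3 = -(-412 + 624)/3 = -⅓*212 = -212/3 ≈ -70.667)
x(K) = 2 + (1258 + K)*(2980 + K) (x(K) = 2 + (K + 2980)*(K + 1258) = 2 + (2980 + K)*(1258 + K) = 2 + (1258 + K)*(2980 + K))
D = 109411/3 (D = -521*(-212/3) - 347 = 110452/3 - 347 = 109411/3 ≈ 36470.)
1/(x(-943) + D) = 1/((3748842 + (-943)² + 4238*(-943)) + 109411/3) = 1/((3748842 + 889249 - 3996434) + 109411/3) = 1/(641657 + 109411/3) = 1/(2034382/3) = 3/2034382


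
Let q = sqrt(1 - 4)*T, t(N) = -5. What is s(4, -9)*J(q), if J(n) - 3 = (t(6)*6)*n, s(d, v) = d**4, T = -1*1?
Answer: 768 + 7680*I*sqrt(3) ≈ 768.0 + 13302.0*I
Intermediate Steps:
T = -1
q = -I*sqrt(3) (q = sqrt(1 - 4)*(-1) = sqrt(-3)*(-1) = (I*sqrt(3))*(-1) = -I*sqrt(3) ≈ -1.732*I)
J(n) = 3 - 30*n (J(n) = 3 + (-5*6)*n = 3 - 30*n)
s(4, -9)*J(q) = 4**4*(3 - (-30)*I*sqrt(3)) = 256*(3 + 30*I*sqrt(3)) = 768 + 7680*I*sqrt(3)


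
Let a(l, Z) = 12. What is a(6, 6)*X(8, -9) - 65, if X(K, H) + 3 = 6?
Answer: -29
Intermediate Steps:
X(K, H) = 3 (X(K, H) = -3 + 6 = 3)
a(6, 6)*X(8, -9) - 65 = 12*3 - 65 = 36 - 65 = -29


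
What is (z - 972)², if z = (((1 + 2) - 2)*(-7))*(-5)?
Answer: 877969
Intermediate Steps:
z = 35 (z = ((3 - 2)*(-7))*(-5) = (1*(-7))*(-5) = -7*(-5) = 35)
(z - 972)² = (35 - 972)² = (-937)² = 877969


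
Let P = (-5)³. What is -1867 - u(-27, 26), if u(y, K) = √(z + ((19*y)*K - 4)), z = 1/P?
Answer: -1867 - I*√8338755/25 ≈ -1867.0 - 115.51*I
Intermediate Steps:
P = -125
z = -1/125 (z = 1/(-125) = -1/125 ≈ -0.0080000)
u(y, K) = √(-501/125 + 19*K*y) (u(y, K) = √(-1/125 + ((19*y)*K - 4)) = √(-1/125 + (19*K*y - 4)) = √(-1/125 + (-4 + 19*K*y)) = √(-501/125 + 19*K*y))
-1867 - u(-27, 26) = -1867 - √(-2505 + 11875*26*(-27))/25 = -1867 - √(-2505 - 8336250)/25 = -1867 - √(-8338755)/25 = -1867 - I*√8338755/25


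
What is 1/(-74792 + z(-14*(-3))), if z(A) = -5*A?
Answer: -1/75002 ≈ -1.3333e-5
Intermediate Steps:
1/(-74792 + z(-14*(-3))) = 1/(-74792 - (-70)*(-3)) = 1/(-74792 - 5*42) = 1/(-74792 - 210) = 1/(-75002) = -1/75002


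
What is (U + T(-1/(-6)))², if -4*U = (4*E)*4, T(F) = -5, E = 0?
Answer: 25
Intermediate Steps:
U = 0 (U = -4*0*4/4 = -0*4 = -¼*0 = 0)
(U + T(-1/(-6)))² = (0 - 5)² = (-5)² = 25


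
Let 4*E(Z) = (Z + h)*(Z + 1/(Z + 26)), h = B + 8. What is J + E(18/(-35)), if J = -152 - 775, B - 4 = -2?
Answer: -1014163873/1092700 ≈ -928.13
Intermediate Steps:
B = 2 (B = 4 - 2 = 2)
h = 10 (h = 2 + 8 = 10)
J = -927
E(Z) = (10 + Z)*(Z + 1/(26 + Z))/4 (E(Z) = ((Z + 10)*(Z + 1/(Z + 26)))/4 = ((10 + Z)*(Z + 1/(26 + Z)))/4 = (10 + Z)*(Z + 1/(26 + Z))/4)
J + E(18/(-35)) = -927 + (10 + (18/(-35))³ + 36*(18/(-35))² + 261*(18/(-35)))/(4*(26 + 18/(-35))) = -927 + (10 + (18*(-1/35))³ + 36*(18*(-1/35))² + 261*(18*(-1/35)))/(4*(26 + 18*(-1/35))) = -927 + (10 + (-18/35)³ + 36*(-18/35)² + 261*(-18/35))/(4*(26 - 18/35)) = -927 + (10 - 5832/42875 + 36*(324/1225) - 4698/35)/(4*(892/35)) = -927 + (¼)*(35/892)*(10 - 5832/42875 + 11664/1225 - 4698/35) = -927 + (¼)*(35/892)*(-4923892/42875) = -927 - 1230973/1092700 = -1014163873/1092700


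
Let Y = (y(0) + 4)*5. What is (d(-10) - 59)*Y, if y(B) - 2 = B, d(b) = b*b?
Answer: 1230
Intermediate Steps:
d(b) = b²
y(B) = 2 + B
Y = 30 (Y = ((2 + 0) + 4)*5 = (2 + 4)*5 = 6*5 = 30)
(d(-10) - 59)*Y = ((-10)² - 59)*30 = (100 - 59)*30 = 41*30 = 1230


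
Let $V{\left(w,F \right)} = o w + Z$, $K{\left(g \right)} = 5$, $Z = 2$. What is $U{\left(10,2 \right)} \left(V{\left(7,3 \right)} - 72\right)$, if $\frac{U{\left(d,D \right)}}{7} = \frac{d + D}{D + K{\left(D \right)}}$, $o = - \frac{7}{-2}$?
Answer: $-546$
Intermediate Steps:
$o = \frac{7}{2}$ ($o = \left(-7\right) \left(- \frac{1}{2}\right) = \frac{7}{2} \approx 3.5$)
$V{\left(w,F \right)} = 2 + \frac{7 w}{2}$ ($V{\left(w,F \right)} = \frac{7 w}{2} + 2 = 2 + \frac{7 w}{2}$)
$U{\left(d,D \right)} = \frac{7 \left(D + d\right)}{5 + D}$ ($U{\left(d,D \right)} = 7 \frac{d + D}{D + 5} = 7 \frac{D + d}{5 + D} = \frac{7 \left(D + d\right)}{5 + D}$)
$U{\left(10,2 \right)} \left(V{\left(7,3 \right)} - 72\right) = \frac{7 \left(2 + 10\right)}{5 + 2} \left(\left(2 + \frac{7}{2} \cdot 7\right) - 72\right) = 7 \cdot \frac{1}{7} \cdot 12 \left(\left(2 + \frac{49}{2}\right) - 72\right) = 7 \cdot \frac{1}{7} \cdot 12 \left(\frac{53}{2} - 72\right) = 12 \left(- \frac{91}{2}\right) = -546$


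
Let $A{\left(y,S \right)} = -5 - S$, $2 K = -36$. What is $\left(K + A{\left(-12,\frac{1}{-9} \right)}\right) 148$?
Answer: $- \frac{30488}{9} \approx -3387.6$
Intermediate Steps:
$K = -18$ ($K = \frac{1}{2} \left(-36\right) = -18$)
$\left(K + A{\left(-12,\frac{1}{-9} \right)}\right) 148 = \left(-18 - \frac{44}{9}\right) 148 = \left(- \frac{206}{9}\right) 148 = - \frac{30488}{9}$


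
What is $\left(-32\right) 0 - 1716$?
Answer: $-1716$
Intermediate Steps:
$\left(-32\right) 0 - 1716 = 0 - 1716 = -1716$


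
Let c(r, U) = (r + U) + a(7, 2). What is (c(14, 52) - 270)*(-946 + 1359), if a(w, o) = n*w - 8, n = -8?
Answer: -110684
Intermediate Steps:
a(w, o) = -8 - 8*w (a(w, o) = -8*w - 8 = -8 - 8*w)
c(r, U) = -64 + U + r (c(r, U) = (r + U) + (-8 - 8*7) = (U + r) + (-8 - 56) = (U + r) - 64 = -64 + U + r)
(c(14, 52) - 270)*(-946 + 1359) = ((-64 + 52 + 14) - 270)*(-946 + 1359) = (2 - 270)*413 = -268*413 = -110684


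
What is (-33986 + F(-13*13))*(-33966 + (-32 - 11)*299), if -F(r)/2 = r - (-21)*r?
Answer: 1243150650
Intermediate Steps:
F(r) = -44*r (F(r) = -2*(r - (-21)*r) = -2*(r + 21*r) = -44*r)
(-33986 + F(-13*13))*(-33966 + (-32 - 11)*299) = (-33986 - (-572)*13)*(-33966 + (-32 - 11)*299) = (-33986 - 44*(-169))*(-33966 - 43*299) = (-33986 + 7436)*(-33966 - 12857) = -26550*(-46823) = 1243150650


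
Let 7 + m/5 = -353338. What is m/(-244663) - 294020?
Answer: -71934048535/244663 ≈ -2.9401e+5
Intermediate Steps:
m = -1766725 (m = -35 + 5*(-353338) = -35 - 1766690 = -1766725)
m/(-244663) - 294020 = -1766725/(-244663) - 294020 = -1766725*(-1/244663) - 294020 = 1766725/244663 - 294020 = -71934048535/244663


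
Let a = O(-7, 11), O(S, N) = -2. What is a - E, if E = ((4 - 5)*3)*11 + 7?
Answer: 24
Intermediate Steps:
a = -2
E = -26 (E = -1*3*11 + 7 = -3*11 + 7 = -33 + 7 = -26)
a - E = -2 - 1*(-26) = -2 + 26 = 24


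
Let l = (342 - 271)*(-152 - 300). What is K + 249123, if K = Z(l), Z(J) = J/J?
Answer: 249124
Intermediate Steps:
l = -32092 (l = 71*(-452) = -32092)
Z(J) = 1
K = 1
K + 249123 = 1 + 249123 = 249124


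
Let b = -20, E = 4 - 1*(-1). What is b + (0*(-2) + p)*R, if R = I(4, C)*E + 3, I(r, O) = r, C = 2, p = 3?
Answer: 49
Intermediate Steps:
E = 5 (E = 4 + 1 = 5)
R = 23 (R = 4*5 + 3 = 20 + 3 = 23)
b + (0*(-2) + p)*R = -20 + (0*(-2) + 3)*23 = -20 + (0 + 3)*23 = -20 + 3*23 = -20 + 69 = 49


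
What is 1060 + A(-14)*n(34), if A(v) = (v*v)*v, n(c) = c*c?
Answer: -3171004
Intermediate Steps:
n(c) = c**2
A(v) = v**3 (A(v) = v**2*v = v**3)
1060 + A(-14)*n(34) = 1060 + (-14)**3*34**2 = 1060 - 2744*1156 = 1060 - 3172064 = -3171004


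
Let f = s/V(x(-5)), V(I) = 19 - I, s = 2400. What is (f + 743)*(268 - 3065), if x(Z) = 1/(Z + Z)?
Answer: -464058661/191 ≈ -2.4296e+6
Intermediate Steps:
x(Z) = 1/(2*Z)
f = 24000/191 (f = 2400/(19 - 1/(2*(-5))) = 2400/(19 - (-1)/(2*5)) = 2400/(19 - 1*(-1/10)) = 2400/(19 + 1/10) = 2400/(191/10) = 2400*(10/191) = 24000/191 ≈ 125.65)
(f + 743)*(268 - 3065) = (24000/191 + 743)*(268 - 3065) = (165913/191)*(-2797) = -464058661/191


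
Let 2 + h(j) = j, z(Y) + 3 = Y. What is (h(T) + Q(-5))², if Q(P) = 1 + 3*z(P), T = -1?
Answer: 676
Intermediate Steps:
z(Y) = -3 + Y
h(j) = -2 + j
Q(P) = -8 + 3*P (Q(P) = 1 + 3*(-3 + P) = 1 + (-9 + 3*P) = -8 + 3*P)
(h(T) + Q(-5))² = ((-2 - 1) + (-8 + 3*(-5)))² = (-3 + (-8 - 15))² = (-3 - 23)² = (-26)² = 676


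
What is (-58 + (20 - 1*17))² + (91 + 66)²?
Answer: 27674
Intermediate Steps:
(-58 + (20 - 1*17))² + (91 + 66)² = (-58 + (20 - 17))² + 157² = (-58 + 3)² + 24649 = (-55)² + 24649 = 3025 + 24649 = 27674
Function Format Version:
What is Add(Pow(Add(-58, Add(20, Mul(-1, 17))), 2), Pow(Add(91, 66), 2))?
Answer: 27674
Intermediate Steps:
Add(Pow(Add(-58, Add(20, Mul(-1, 17))), 2), Pow(Add(91, 66), 2)) = Add(Pow(Add(-58, Add(20, -17)), 2), Pow(157, 2)) = Add(Pow(Add(-58, 3), 2), 24649) = Add(Pow(-55, 2), 24649) = Add(3025, 24649) = 27674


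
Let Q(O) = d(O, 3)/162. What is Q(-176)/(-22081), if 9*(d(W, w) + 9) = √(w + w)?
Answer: 1/397458 - √6/32194098 ≈ 2.4399e-6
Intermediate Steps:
d(W, w) = -9 + √2*√w/9 (d(W, w) = -9 + √(w + w)/9 = -9 + √(2*w)/9 = -9 + (√2*√w)/9 = -9 + √2*√w/9)
Q(O) = -1/18 + √6/1458 (Q(O) = (-9 + √2*√3/9)/162 = (-9 + √6/9)*(1/162) = -1/18 + √6/1458)
Q(-176)/(-22081) = (-1/18 + √6/1458)/(-22081) = (-1/18 + √6/1458)*(-1/22081) = 1/397458 - √6/32194098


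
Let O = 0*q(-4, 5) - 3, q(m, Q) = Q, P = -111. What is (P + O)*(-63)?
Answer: 7182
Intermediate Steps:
O = -3 (O = 0*5 - 3 = 0 - 3 = -3)
(P + O)*(-63) = (-111 - 3)*(-63) = -114*(-63) = 7182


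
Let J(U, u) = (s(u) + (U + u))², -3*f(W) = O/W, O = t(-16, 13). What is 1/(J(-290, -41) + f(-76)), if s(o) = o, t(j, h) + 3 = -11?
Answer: 114/15775769 ≈ 7.2263e-6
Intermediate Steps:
t(j, h) = -14 (t(j, h) = -3 - 11 = -14)
O = -14
f(W) = 14/(3*W) (f(W) = -(-14)/(3*W) = 14/(3*W))
J(U, u) = (U + 2*u)² (J(U, u) = (u + (U + u))² = (U + 2*u)²)
1/(J(-290, -41) + f(-76)) = 1/((-290 + 2*(-41))² + (14/3)/(-76)) = 1/((-290 - 82)² + (14/3)*(-1/76)) = 1/((-372)² - 7/114) = 1/(138384 - 7/114) = 1/(15775769/114) = 114/15775769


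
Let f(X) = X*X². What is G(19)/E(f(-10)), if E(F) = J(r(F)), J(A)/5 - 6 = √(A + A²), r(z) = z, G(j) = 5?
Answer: -1/166494 + 5*√1110/166494 ≈ 0.00099453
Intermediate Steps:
f(X) = X³
J(A) = 30 + 5*√(A + A²)
E(F) = 30 + 5*√(F*(1 + F))
G(19)/E(f(-10)) = 5/(30 + 5*√((-10)³*(1 + (-10)³))) = 5/(30 + 5*√(-1000*(1 - 1000))) = 5/(30 + 5*√(-1000*(-999))) = 5/(30 + 5*√999000) = 5/(30 + 5*(30*√1110)) = 5/(30 + 150*√1110)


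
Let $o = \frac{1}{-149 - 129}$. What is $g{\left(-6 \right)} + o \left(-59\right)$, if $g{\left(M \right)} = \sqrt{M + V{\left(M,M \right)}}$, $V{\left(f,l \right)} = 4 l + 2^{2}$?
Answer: $\frac{59}{278} + i \sqrt{26} \approx 0.21223 + 5.099 i$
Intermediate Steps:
$V{\left(f,l \right)} = 4 + 4 l$ ($V{\left(f,l \right)} = 4 l + 4 = 4 + 4 l$)
$o = - \frac{1}{278}$ ($o = \frac{1}{-278} = - \frac{1}{278} \approx -0.0035971$)
$g{\left(M \right)} = \sqrt{4 + 5 M}$ ($g{\left(M \right)} = \sqrt{M + \left(4 + 4 M\right)} = \sqrt{4 + 5 M}$)
$g{\left(-6 \right)} + o \left(-59\right) = \sqrt{4 + 5 \left(-6\right)} - - \frac{59}{278} = \sqrt{4 - 30} + \frac{59}{278} = \sqrt{-26} + \frac{59}{278} = i \sqrt{26} + \frac{59}{278} = \frac{59}{278} + i \sqrt{26}$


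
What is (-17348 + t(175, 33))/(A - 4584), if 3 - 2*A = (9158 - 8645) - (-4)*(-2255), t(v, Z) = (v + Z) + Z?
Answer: 17107/329 ≈ 51.997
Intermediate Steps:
t(v, Z) = v + 2*Z (t(v, Z) = (Z + v) + Z = v + 2*Z)
A = 4255 (A = 3/2 - ((9158 - 8645) - (-4)*(-2255))/2 = 3/2 - (513 - 1*9020)/2 = 3/2 - (513 - 9020)/2 = 3/2 - ½*(-8507) = 3/2 + 8507/2 = 4255)
(-17348 + t(175, 33))/(A - 4584) = (-17348 + (175 + 2*33))/(4255 - 4584) = (-17348 + (175 + 66))/(-329) = (-17348 + 241)*(-1/329) = -17107*(-1/329) = 17107/329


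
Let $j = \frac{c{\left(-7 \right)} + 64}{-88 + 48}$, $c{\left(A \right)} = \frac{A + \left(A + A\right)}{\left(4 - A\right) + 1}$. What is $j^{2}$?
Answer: $\frac{62001}{25600} \approx 2.4219$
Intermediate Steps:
$c{\left(A \right)} = \frac{3 A}{5 - A}$ ($c{\left(A \right)} = \frac{A + 2 A}{5 - A} = \frac{3 A}{5 - A}$)
$j = - \frac{249}{160}$ ($j = \frac{\left(-3\right) \left(-7\right) \frac{1}{-5 - 7} + 64}{-88 + 48} = \frac{\left(-3\right) \left(-7\right) \frac{1}{-12} + 64}{-40} = \left(\left(-3\right) \left(-7\right) \left(- \frac{1}{12}\right) + 64\right) \left(- \frac{1}{40}\right) = \left(- \frac{7}{4} + 64\right) \left(- \frac{1}{40}\right) = \frac{249}{4} \left(- \frac{1}{40}\right) = - \frac{249}{160} \approx -1.5562$)
$j^{2} = \left(- \frac{249}{160}\right)^{2} = \frac{62001}{25600}$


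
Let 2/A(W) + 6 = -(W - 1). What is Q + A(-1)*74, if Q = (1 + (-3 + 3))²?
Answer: -36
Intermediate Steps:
A(W) = 2/(-5 - W) (A(W) = 2/(-6 - (W - 1)) = 2/(-6 - (-1 + W)) = 2/(-6 + (1 - W)) = 2/(-5 - W))
Q = 1 (Q = (1 + 0)² = 1² = 1)
Q + A(-1)*74 = 1 - 2/(5 - 1)*74 = 1 - 2/4*74 = 1 - 2*¼*74 = 1 - ½*74 = 1 - 37 = -36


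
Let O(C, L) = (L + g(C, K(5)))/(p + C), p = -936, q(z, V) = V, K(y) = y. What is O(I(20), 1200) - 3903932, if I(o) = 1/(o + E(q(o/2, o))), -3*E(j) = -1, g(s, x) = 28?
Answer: -222887264584/57093 ≈ -3.9039e+6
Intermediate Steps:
E(j) = ⅓ (E(j) = -⅓*(-1) = ⅓)
I(o) = 1/(⅓ + o) (I(o) = 1/(o + ⅓) = 1/(⅓ + o))
O(C, L) = (28 + L)/(-936 + C) (O(C, L) = (L + 28)/(-936 + C) = (28 + L)/(-936 + C))
O(I(20), 1200) - 3903932 = (28 + 1200)/(-936 + 3/(1 + 3*20)) - 3903932 = 1228/(-936 + 3/(1 + 60)) - 3903932 = 1228/(-936 + 3/61) - 3903932 = 1228/(-57093/61) - 3903932 = -61/57093*1228 - 3903932 = -74908/57093 - 3903932 = -222887264584/57093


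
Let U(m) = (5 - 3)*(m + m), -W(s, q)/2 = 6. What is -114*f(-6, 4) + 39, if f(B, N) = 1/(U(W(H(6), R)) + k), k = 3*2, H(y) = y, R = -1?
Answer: 292/7 ≈ 41.714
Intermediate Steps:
W(s, q) = -12 (W(s, q) = -2*6 = -12)
k = 6
U(m) = 4*m (U(m) = 2*(2*m) = 4*m)
f(B, N) = -1/42 (f(B, N) = 1/(4*(-12) + 6) = 1/(-48 + 6) = 1/(-42) = -1/42)
-114*f(-6, 4) + 39 = -114*(-1/42) + 39 = 19/7 + 39 = 292/7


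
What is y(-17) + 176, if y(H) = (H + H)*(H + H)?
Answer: 1332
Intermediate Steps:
y(H) = 4*H**2 (y(H) = (2*H)*(2*H) = 4*H**2)
y(-17) + 176 = 4*(-17)**2 + 176 = 4*289 + 176 = 1156 + 176 = 1332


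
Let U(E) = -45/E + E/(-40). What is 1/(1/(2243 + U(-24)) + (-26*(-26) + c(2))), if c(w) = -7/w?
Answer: 179638/120806635 ≈ 0.0014870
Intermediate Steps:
U(E) = -45/E - E/40 (U(E) = -45/E + E*(-1/40) = -45/E - E/40)
1/(1/(2243 + U(-24)) + (-26*(-26) + c(2))) = 1/(1/(2243 + (-45/(-24) - 1/40*(-24))) + (-26*(-26) - 7/2)) = 1/(1/(2243 + (-45*(-1/24) + ⅗)) + (676 - 7*½)) = 1/(1/(2243 + (15/8 + ⅗)) + (676 - 7/2)) = 1/(1/(2243 + 99/40) + 1345/2) = 1/(1/(89819/40) + 1345/2) = 1/(40/89819 + 1345/2) = 1/(120806635/179638) = 179638/120806635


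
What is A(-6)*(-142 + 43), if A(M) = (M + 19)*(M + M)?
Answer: 15444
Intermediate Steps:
A(M) = 2*M*(19 + M) (A(M) = (19 + M)*(2*M) = 2*M*(19 + M))
A(-6)*(-142 + 43) = (2*(-6)*(19 - 6))*(-142 + 43) = (2*(-6)*13)*(-99) = -156*(-99) = 15444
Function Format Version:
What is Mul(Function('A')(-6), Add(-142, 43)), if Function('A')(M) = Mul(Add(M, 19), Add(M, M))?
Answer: 15444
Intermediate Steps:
Function('A')(M) = Mul(2, M, Add(19, M)) (Function('A')(M) = Mul(Add(19, M), Mul(2, M)) = Mul(2, M, Add(19, M)))
Mul(Function('A')(-6), Add(-142, 43)) = Mul(Mul(2, -6, Add(19, -6)), Add(-142, 43)) = Mul(Mul(2, -6, 13), -99) = Mul(-156, -99) = 15444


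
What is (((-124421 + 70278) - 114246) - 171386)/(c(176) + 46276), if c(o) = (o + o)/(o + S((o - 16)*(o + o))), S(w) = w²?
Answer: -6123561299775/834004628678 ≈ -7.3424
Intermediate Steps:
c(o) = 2*o/(o + 4*o²*(-16 + o)²) (c(o) = (o + o)/(o + ((o - 16)*(o + o))²) = (2*o)/(o + ((-16 + o)*(2*o))²) = (2*o)/(o + (2*o*(-16 + o))²) = (2*o)/(o + 4*o²*(-16 + o)²) = 2*o/(o + 4*o²*(-16 + o)²))
(((-124421 + 70278) - 114246) - 171386)/(c(176) + 46276) = (((-124421 + 70278) - 114246) - 171386)/(2/(1 + 4*176*(-16 + 176)²) + 46276) = ((-54143 - 114246) - 171386)/(2/(1 + 4*176*160²) + 46276) = (-168389 - 171386)/(2/(1 + 4*176*25600) + 46276) = -339775/(2/(1 + 18022400) + 46276) = -339775/(2/18022401 + 46276) = -339775/834004628678/18022401 = -339775*18022401/834004628678 = -6123561299775/834004628678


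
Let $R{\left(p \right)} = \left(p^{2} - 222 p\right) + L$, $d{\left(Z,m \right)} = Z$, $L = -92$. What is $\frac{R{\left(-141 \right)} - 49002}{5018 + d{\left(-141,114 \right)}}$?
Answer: $\frac{2089}{4877} \approx 0.42834$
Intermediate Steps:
$R{\left(p \right)} = -92 + p^{2} - 222 p$ ($R{\left(p \right)} = \left(p^{2} - 222 p\right) - 92 = -92 + p^{2} - 222 p$)
$\frac{R{\left(-141 \right)} - 49002}{5018 + d{\left(-141,114 \right)}} = \frac{\left(-92 + \left(-141\right)^{2} - -31302\right) - 49002}{5018 - 141} = \frac{\left(-92 + 19881 + 31302\right) - 49002}{4877} = \left(51091 - 49002\right) \frac{1}{4877} = 2089 \cdot \frac{1}{4877} = \frac{2089}{4877}$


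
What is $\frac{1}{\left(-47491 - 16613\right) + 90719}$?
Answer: $\frac{1}{26615} \approx 3.7573 \cdot 10^{-5}$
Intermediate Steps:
$\frac{1}{\left(-47491 - 16613\right) + 90719} = \frac{1}{-64104 + 90719} = \frac{1}{26615}$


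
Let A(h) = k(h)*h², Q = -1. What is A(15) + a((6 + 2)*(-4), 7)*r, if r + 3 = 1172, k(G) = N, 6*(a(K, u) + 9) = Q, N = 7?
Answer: -54845/6 ≈ -9140.8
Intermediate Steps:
a(K, u) = -55/6 (a(K, u) = -9 + (⅙)*(-1) = -9 - ⅙ = -55/6)
k(G) = 7
r = 1169 (r = -3 + 1172 = 1169)
A(h) = 7*h²
A(15) + a((6 + 2)*(-4), 7)*r = 7*15² - 55/6*1169 = 7*225 - 64295/6 = 1575 - 64295/6 = -54845/6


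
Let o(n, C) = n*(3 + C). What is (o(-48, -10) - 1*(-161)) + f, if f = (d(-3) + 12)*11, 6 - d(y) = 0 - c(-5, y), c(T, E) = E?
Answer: 662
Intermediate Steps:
d(y) = 6 + y (d(y) = 6 - (0 - y) = 6 - (-1)*y = 6 + y)
f = 165 (f = ((6 - 3) + 12)*11 = (3 + 12)*11 = 15*11 = 165)
(o(-48, -10) - 1*(-161)) + f = (-48*(3 - 10) - 1*(-161)) + 165 = (-48*(-7) + 161) + 165 = (336 + 161) + 165 = 497 + 165 = 662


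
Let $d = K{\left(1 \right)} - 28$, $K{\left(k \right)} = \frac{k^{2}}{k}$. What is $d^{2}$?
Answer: $729$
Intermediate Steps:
$K{\left(k \right)} = k$
$d = -27$ ($d = 1 - 28 = -27$)
$d^{2} = \left(-27\right)^{2} = 729$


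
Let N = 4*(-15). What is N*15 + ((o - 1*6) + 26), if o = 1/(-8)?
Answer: -7041/8 ≈ -880.13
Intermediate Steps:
o = -⅛ (o = 1*(-⅛) = -⅛ ≈ -0.12500)
N = -60
N*15 + ((o - 1*6) + 26) = -60*15 + ((-⅛ - 1*6) + 26) = -900 + ((-⅛ - 6) + 26) = -900 + (-49/8 + 26) = -900 + 159/8 = -7041/8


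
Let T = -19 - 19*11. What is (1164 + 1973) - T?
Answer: 3365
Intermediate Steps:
T = -228 (T = -19 - 209 = -228)
(1164 + 1973) - T = (1164 + 1973) - 1*(-228) = 3137 + 228 = 3365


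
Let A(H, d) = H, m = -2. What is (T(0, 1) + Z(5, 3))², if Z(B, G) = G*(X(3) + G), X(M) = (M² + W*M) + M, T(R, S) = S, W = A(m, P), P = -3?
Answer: 784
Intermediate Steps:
W = -2
X(M) = M² - M (X(M) = (M² - 2*M) + M = M² - M)
Z(B, G) = G*(6 + G) (Z(B, G) = G*(3*(-1 + 3) + G) = G*(3*2 + G) = G*(6 + G))
(T(0, 1) + Z(5, 3))² = (1 + 3*(6 + 3))² = (1 + 3*9)² = (1 + 27)² = 28² = 784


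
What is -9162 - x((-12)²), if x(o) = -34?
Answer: -9128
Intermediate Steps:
-9162 - x((-12)²) = -9162 - 1*(-34) = -9162 + 34 = -9128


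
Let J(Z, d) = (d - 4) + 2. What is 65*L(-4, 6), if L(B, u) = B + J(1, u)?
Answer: 0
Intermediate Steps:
J(Z, d) = -2 + d (J(Z, d) = (-4 + d) + 2 = -2 + d)
L(B, u) = -2 + B + u (L(B, u) = B + (-2 + u) = -2 + B + u)
65*L(-4, 6) = 65*(-2 - 4 + 6) = 65*0 = 0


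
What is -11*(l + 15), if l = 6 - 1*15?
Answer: -66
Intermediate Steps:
l = -9 (l = 6 - 15 = -9)
-11*(l + 15) = -11*(-9 + 15) = -11*6 = -66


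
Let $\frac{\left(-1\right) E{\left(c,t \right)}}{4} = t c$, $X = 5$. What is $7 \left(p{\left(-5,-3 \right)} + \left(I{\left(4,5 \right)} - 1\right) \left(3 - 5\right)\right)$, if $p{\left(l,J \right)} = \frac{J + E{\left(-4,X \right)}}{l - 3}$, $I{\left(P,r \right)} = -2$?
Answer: $- \frac{203}{8} \approx -25.375$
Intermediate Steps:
$E{\left(c,t \right)} = - 4 c t$ ($E{\left(c,t \right)} = - 4 t c = - 4 c t$)
$p{\left(l,J \right)} = \frac{80 + J}{-3 + l}$ ($p{\left(l,J \right)} = \frac{J - \left(-16\right) 5}{l - 3} = \frac{J + 80}{-3 + l} = \frac{80 + J}{-3 + l}$)
$7 \left(p{\left(-5,-3 \right)} + \left(I{\left(4,5 \right)} - 1\right) \left(3 - 5\right)\right) = 7 \left(\frac{80 - 3}{-3 - 5} + \left(-2 - 1\right) \left(3 - 5\right)\right) = 7 \left(\frac{1}{-8} \cdot 77 - -6\right) = 7 \left(\left(- \frac{1}{8}\right) 77 + 6\right) = 7 \left(- \frac{77}{8} + 6\right) = 7 \left(- \frac{29}{8}\right) = - \frac{203}{8}$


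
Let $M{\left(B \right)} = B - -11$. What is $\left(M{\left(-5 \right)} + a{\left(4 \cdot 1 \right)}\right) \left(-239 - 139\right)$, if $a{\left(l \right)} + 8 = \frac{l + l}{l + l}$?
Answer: $378$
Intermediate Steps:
$M{\left(B \right)} = 11 + B$ ($M{\left(B \right)} = B + 11 = 11 + B$)
$a{\left(l \right)} = -7$ ($a{\left(l \right)} = -8 + \frac{l + l}{l + l} = -8 + \frac{2 l}{2 l} = -8 + 2 l \frac{1}{2 l} = -8 + 1 = -7$)
$\left(M{\left(-5 \right)} + a{\left(4 \cdot 1 \right)}\right) \left(-239 - 139\right) = \left(\left(11 - 5\right) - 7\right) \left(-239 - 139\right) = \left(6 - 7\right) \left(-378\right) = \left(-1\right) \left(-378\right) = 378$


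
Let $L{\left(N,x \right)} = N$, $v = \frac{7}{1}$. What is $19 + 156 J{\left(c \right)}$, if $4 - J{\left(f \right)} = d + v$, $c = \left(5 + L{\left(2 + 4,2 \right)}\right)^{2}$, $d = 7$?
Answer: $-1541$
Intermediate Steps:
$v = 7$ ($v = 7 \cdot 1 = 7$)
$c = 121$ ($c = \left(5 + \left(2 + 4\right)\right)^{2} = \left(5 + 6\right)^{2} = 11^{2} = 121$)
$J{\left(f \right)} = -10$ ($J{\left(f \right)} = 4 - \left(7 + 7\right) = 4 - 14 = -10$)
$19 + 156 J{\left(c \right)} = 19 + 156 \left(-10\right) = 19 - 1560 = -1541$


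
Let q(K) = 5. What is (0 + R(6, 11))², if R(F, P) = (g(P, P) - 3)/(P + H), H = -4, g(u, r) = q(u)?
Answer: 4/49 ≈ 0.081633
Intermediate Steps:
g(u, r) = 5
R(F, P) = 2/(-4 + P) (R(F, P) = (5 - 3)/(P - 4) = 2/(-4 + P))
(0 + R(6, 11))² = (0 + 2/(-4 + 11))² = (0 + 2/7)² = (2/7)² = 4/49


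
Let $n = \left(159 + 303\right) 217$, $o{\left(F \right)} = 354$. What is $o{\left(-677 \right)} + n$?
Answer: $100608$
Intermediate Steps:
$n = 100254$ ($n = 462 \cdot 217 = 100254$)
$o{\left(-677 \right)} + n = 354 + 100254 = 100608$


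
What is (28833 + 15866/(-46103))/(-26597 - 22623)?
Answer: -1329271933/2269189660 ≈ -0.58579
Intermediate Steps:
(28833 + 15866/(-46103))/(-26597 - 22623) = (28833 + 15866*(-1/46103))/(-49220) = (28833 - 15866/46103)*(-1/49220) = (1329271933/46103)*(-1/49220) = -1329271933/2269189660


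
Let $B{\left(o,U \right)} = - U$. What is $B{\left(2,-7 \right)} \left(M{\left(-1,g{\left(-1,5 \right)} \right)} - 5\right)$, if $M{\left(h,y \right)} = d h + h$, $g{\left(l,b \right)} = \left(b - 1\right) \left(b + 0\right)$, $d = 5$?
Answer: $-77$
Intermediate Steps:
$g{\left(l,b \right)} = b \left(-1 + b\right)$ ($g{\left(l,b \right)} = \left(-1 + b\right) b = b \left(-1 + b\right)$)
$M{\left(h,y \right)} = 6 h$ ($M{\left(h,y \right)} = 5 h + h = 6 h$)
$B{\left(2,-7 \right)} \left(M{\left(-1,g{\left(-1,5 \right)} \right)} - 5\right) = \left(-1\right) \left(-7\right) \left(6 \left(-1\right) - 5\right) = 7 \left(-6 - 5\right) = 7 \left(-11\right) = -77$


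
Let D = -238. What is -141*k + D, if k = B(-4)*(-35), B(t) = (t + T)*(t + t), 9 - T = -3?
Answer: -316078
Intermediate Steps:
T = 12 (T = 9 - 1*(-3) = 9 + 3 = 12)
B(t) = 2*t*(12 + t) (B(t) = (t + 12)*(t + t) = (12 + t)*(2*t) = 2*t*(12 + t))
k = 2240 (k = (2*(-4)*(12 - 4))*(-35) = (2*(-4)*8)*(-35) = -64*(-35) = 2240)
-141*k + D = -141*2240 - 238 = -315840 - 238 = -316078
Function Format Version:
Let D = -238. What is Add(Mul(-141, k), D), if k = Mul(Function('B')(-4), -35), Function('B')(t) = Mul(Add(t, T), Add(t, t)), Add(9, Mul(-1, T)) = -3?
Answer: -316078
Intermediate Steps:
T = 12 (T = Add(9, Mul(-1, -3)) = Add(9, 3) = 12)
Function('B')(t) = Mul(2, t, Add(12, t)) (Function('B')(t) = Mul(Add(t, 12), Add(t, t)) = Mul(Add(12, t), Mul(2, t)) = Mul(2, t, Add(12, t)))
k = 2240 (k = Mul(Mul(2, -4, Add(12, -4)), -35) = Mul(Mul(2, -4, 8), -35) = Mul(-64, -35) = 2240)
Add(Mul(-141, k), D) = Add(Mul(-141, 2240), -238) = Add(-315840, -238) = -316078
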